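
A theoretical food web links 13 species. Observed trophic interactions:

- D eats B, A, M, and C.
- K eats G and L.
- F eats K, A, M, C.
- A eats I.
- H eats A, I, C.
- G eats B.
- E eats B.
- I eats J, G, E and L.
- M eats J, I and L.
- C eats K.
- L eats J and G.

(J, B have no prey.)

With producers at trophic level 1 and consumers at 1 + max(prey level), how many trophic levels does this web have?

Producers (level 1): J, B.
B → G → L → I → A → H gives H level 6.
No species has a prey at level 6, so no species reaches level 7.

6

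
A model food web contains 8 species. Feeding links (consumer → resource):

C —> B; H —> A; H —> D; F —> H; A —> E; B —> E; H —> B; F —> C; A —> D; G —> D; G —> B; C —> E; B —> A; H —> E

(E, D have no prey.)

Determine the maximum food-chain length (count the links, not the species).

One longest chain: E → A → B → C → F.
It has 5 species and 4 links.

4 links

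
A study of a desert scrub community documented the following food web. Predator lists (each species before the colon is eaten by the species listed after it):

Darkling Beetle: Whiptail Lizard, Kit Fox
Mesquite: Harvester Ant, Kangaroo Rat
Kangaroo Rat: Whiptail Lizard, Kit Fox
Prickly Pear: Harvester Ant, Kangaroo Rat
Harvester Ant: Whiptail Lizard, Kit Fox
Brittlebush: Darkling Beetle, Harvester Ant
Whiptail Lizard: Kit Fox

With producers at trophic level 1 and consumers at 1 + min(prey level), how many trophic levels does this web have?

Producers (level 1): Mesquite, Prickly Pear, Brittlebush.
Following each consumer down to its lowest-level prey: Brittlebush → Darkling Beetle → Kit Fox (levels 1 through 3).
All prey of Kit Fox (Darkling Beetle 2, Harvester Ant 2, Kangaroo Rat 2, Whiptail Lizard 3) are at level 2 or above, so Kit Fox is at level 1 + 2 = 3.
Every consumer has at least one prey at level 2 or below, so none exceeds level 3.

3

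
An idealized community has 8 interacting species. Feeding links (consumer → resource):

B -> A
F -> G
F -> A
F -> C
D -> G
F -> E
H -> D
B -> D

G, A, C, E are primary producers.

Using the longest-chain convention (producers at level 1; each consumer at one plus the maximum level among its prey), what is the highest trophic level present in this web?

Producers (level 1): G, A, C, E.
G → D → H gives H level 3.
No species has a prey at level 3, so no species reaches level 4.

3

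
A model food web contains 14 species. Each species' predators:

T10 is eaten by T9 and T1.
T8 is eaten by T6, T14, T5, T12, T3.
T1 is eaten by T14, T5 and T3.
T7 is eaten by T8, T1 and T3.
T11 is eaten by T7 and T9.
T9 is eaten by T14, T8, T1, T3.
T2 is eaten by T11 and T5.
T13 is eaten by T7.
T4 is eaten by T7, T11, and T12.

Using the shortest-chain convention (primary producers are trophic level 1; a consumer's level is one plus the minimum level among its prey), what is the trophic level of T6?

Trophic level 4

T10 is a producer → level 1.
T9 eats T10 → level 2.
T8 eats T9 → level 3.
T6 eats T8 → level 4.
No prey of T6 is below level 3, so 4 is the minimum.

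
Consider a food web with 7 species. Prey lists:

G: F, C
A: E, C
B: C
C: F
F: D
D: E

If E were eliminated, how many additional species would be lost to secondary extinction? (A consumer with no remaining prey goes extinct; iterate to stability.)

Remove E.
Round 1: D (all prey gone) → extinct.
Round 2: F (all prey gone) → extinct.
Round 3: C (all prey gone) → extinct.
Round 4: G (all prey gone), A (all prey gone), B (all prey gone) → extinct.
No further losses. Total secondary extinctions: 6.

6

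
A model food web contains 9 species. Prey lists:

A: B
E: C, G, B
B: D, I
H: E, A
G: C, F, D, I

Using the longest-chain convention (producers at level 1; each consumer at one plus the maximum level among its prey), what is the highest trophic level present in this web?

4

Producers (level 1): C, F, D, I.
C → G → E → H gives H level 4.
No species has a prey at level 4, so no species reaches level 5.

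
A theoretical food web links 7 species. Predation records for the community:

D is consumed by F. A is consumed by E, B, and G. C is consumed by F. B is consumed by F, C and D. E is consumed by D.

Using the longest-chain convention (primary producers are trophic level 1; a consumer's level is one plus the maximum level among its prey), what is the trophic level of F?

Trophic level 4

A is a producer → level 1.
B eats A → level 2.
C eats B → level 3.
F eats C (level 3); other prey at levels: B 2, D 3 → level 4.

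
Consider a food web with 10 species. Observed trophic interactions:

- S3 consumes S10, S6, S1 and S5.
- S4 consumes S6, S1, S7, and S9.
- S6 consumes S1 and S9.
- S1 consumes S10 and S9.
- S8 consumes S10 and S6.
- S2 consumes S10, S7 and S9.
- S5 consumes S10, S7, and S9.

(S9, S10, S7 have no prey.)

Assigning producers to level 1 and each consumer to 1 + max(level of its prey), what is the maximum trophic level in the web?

Producers (level 1): S9, S10, S7.
S9 → S1 → S6 → S3 gives S3 level 4.
No species has a prey at level 4, so no species reaches level 5.

4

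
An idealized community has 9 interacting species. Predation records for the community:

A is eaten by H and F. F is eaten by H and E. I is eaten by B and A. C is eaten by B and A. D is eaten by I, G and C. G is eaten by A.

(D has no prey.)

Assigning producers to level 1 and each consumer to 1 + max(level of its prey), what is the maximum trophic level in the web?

Producers (level 1): D.
D → C → A → F → E gives E level 5.
No species has a prey at level 5, so no species reaches level 6.

5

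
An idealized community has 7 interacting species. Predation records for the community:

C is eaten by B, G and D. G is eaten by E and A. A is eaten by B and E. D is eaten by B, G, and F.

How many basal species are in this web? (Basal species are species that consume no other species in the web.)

Basal species (no prey listed): C.
Count: 1.

1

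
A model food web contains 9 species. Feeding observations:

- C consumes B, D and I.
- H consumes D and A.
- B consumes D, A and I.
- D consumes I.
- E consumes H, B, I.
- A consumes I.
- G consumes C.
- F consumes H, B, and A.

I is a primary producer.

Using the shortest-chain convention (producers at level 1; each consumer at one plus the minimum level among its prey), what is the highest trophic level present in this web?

Producers (level 1): I.
Following each consumer down to its lowest-level prey: I → A → F (levels 1 through 3).
All prey of F (A 2, B 2, H 3) are at level 2 or above, so F is at level 1 + 2 = 3.
Every consumer has at least one prey at level 2 or below, so none exceeds level 3.

3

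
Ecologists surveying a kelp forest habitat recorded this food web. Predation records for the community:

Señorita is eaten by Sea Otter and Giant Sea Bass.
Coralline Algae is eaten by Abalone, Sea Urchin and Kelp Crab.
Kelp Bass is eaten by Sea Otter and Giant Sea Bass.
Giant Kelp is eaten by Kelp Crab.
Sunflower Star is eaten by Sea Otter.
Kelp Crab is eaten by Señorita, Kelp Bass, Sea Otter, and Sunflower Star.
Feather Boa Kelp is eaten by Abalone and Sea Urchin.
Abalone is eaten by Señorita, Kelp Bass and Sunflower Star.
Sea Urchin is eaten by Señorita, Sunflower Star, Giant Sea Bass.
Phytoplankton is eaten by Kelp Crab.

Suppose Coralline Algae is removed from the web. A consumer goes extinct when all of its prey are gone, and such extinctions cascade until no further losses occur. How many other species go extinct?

0

Remove Coralline Algae.
Every predator of it retains at least one other prey: Kelp Crab still has Giant Kelp, Phytoplankton; Sea Urchin still has Feather Boa Kelp; Abalone still has Feather Boa Kelp.
No consumer loses all prey, so no secondary extinctions occur.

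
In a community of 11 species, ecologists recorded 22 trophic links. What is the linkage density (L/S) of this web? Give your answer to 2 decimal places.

L/S = 2.00

There are L = 22 links among S = 11 species.
L/S = 22/11 = 2.0000 ≈ 2.00.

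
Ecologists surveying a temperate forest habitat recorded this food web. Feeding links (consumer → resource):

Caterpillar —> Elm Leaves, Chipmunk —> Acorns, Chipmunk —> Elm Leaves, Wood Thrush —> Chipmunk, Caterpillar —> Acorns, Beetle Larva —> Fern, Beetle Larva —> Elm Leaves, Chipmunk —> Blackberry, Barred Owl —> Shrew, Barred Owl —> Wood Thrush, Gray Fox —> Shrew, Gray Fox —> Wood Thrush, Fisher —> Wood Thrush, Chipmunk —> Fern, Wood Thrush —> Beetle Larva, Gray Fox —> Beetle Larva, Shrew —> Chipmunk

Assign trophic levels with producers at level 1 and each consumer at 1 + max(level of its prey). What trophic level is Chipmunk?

Elm Leaves is a producer → level 1.
Chipmunk eats Elm Leaves (level 1); other prey at levels: Acorns 1, Blackberry 1, Fern 1 → level 2.

Trophic level 2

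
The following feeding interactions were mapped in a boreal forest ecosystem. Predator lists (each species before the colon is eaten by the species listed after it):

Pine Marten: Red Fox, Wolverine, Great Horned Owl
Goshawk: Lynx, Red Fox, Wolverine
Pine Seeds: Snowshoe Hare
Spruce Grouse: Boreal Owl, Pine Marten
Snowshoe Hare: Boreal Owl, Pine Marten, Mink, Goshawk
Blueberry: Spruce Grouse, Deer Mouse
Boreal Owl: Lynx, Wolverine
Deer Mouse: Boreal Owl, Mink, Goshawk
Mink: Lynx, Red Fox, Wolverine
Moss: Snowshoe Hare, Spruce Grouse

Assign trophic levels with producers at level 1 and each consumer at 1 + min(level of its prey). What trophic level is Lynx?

Trophic level 4

Pine Seeds is a producer → level 1.
Snowshoe Hare eats Pine Seeds → level 2.
Mink eats Snowshoe Hare → level 3.
Lynx eats Mink → level 4.
No prey of Lynx is below level 3, so 4 is the minimum.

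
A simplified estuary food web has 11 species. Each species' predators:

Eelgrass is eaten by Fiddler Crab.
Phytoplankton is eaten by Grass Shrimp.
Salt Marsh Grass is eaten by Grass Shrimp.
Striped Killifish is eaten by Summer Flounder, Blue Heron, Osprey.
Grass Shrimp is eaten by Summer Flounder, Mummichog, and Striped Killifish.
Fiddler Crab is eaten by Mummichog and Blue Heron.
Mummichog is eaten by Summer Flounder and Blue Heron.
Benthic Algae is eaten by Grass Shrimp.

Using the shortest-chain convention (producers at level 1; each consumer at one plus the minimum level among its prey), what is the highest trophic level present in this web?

Producers (level 1): Benthic Algae, Eelgrass, Phytoplankton, Salt Marsh Grass.
Following each consumer down to its lowest-level prey: Benthic Algae → Grass Shrimp → Striped Killifish → Osprey (levels 1 through 4).
All prey of Osprey (Striped Killifish 3) are at level 3 or above, so Osprey is at level 1 + 3 = 4.
Every consumer has at least one prey at level 3 or below, so none exceeds level 4.

4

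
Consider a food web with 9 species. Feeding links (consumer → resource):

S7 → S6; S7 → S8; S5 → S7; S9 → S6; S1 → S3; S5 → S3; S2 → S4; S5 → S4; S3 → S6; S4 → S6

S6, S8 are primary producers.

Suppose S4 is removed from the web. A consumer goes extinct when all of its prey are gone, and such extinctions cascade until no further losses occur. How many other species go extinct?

Remove S4.
Round 1: S2 (all prey gone) → extinct.
No further losses. Total secondary extinctions: 1.

1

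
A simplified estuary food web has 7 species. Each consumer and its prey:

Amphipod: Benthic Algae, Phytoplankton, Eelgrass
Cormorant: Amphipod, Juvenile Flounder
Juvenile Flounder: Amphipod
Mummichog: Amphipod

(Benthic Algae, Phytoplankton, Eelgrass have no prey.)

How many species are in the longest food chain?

One longest chain: Benthic Algae → Amphipod → Juvenile Flounder → Cormorant.
It has 4 species and 3 links.

4 species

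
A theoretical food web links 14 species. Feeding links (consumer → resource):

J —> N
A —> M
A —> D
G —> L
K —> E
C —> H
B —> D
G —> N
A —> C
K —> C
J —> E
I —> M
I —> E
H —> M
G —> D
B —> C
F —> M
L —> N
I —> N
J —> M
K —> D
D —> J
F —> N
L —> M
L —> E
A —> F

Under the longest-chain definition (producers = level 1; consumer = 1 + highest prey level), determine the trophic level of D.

Trophic level 3

N is a producer → level 1.
J eats N (level 1); other prey at levels: M 1, E 1 → level 2.
D eats J → level 3.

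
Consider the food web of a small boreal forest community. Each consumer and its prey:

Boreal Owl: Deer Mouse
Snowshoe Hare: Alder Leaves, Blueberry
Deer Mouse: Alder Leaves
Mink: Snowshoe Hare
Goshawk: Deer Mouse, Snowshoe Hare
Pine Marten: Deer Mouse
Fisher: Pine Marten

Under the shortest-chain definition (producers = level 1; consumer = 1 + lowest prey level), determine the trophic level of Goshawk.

Alder Leaves is a producer → level 1.
Deer Mouse eats Alder Leaves → level 2.
Goshawk eats Deer Mouse → level 3.
No prey of Goshawk is below level 2, so 3 is the minimum.

Trophic level 3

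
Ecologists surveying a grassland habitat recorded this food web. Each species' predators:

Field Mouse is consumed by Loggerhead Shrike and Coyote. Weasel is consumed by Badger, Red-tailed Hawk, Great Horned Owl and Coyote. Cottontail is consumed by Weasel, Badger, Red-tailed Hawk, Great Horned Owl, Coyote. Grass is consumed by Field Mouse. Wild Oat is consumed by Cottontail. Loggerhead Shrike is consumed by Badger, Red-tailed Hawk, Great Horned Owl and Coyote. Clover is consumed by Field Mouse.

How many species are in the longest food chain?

One longest chain: Wild Oat → Cottontail → Weasel → Red-tailed Hawk.
It has 4 species and 3 links.

4 species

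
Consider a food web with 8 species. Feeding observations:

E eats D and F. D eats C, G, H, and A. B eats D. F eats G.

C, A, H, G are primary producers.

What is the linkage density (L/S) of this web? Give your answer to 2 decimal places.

There are L = 8 links among S = 8 species.
L/S = 8/8 = 1.0000 ≈ 1.00.

L/S = 1.00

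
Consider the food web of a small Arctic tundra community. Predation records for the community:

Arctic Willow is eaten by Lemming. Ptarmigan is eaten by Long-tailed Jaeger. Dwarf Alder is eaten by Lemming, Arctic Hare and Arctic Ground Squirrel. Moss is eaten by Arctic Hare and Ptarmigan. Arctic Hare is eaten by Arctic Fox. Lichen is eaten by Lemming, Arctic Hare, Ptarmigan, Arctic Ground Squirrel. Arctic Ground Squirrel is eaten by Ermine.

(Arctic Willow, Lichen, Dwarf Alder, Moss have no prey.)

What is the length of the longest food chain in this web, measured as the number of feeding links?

2 links

One longest chain: Lichen → Arctic Ground Squirrel → Ermine.
It has 3 species and 2 links.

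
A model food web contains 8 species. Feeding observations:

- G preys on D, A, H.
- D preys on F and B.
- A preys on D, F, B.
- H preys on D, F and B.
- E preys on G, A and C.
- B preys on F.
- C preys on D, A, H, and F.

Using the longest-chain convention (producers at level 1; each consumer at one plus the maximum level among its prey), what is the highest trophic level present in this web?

6

Producers (level 1): F.
F → B → D → H → C → E gives E level 6.
No species has a prey at level 6, so no species reaches level 7.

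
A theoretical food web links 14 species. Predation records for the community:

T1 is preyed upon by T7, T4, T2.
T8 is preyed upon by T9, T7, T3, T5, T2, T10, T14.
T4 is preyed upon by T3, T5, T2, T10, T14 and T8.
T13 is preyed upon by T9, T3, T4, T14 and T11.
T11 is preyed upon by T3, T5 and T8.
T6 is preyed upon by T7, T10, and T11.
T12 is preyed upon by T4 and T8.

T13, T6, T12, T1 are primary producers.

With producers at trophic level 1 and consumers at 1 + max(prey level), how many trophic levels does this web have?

4

Producers (level 1): T13, T6, T12, T1.
T13 → T4 → T8 → T10 gives T10 level 4.
No species has a prey at level 4, so no species reaches level 5.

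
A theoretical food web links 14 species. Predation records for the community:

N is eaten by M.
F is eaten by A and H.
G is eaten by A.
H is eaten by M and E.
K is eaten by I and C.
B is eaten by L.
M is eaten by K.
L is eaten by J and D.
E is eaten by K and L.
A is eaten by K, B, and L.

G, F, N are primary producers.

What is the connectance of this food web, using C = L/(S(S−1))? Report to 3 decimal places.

The web has S = 14 species and L = 17 feeding links.
C = L / (S(S−1)) = 17 / 182 = 0.0934 ≈ 0.093.

C = 0.093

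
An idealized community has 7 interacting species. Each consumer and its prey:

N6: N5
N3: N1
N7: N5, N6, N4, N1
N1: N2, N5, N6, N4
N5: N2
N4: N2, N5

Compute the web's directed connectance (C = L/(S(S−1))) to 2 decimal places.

The web has S = 7 species and L = 13 feeding links.
C = L / (S(S−1)) = 13 / 42 = 0.3095 ≈ 0.31.

C = 0.31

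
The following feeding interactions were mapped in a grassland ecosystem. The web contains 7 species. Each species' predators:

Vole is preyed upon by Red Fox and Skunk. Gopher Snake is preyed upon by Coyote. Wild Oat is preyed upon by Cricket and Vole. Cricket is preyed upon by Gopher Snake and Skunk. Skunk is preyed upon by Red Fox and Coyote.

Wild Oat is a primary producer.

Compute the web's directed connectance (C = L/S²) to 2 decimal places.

The web has S = 7 species and L = 9 feeding links.
C = L / S² = 9 / 49 = 0.1837 ≈ 0.18.

C = 0.18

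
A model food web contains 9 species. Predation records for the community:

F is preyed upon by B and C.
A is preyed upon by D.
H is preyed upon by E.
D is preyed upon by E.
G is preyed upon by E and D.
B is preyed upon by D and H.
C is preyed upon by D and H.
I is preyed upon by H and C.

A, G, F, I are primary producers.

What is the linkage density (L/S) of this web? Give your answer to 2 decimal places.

There are L = 13 links among S = 9 species.
L/S = 13/9 = 1.4444 ≈ 1.44.

L/S = 1.44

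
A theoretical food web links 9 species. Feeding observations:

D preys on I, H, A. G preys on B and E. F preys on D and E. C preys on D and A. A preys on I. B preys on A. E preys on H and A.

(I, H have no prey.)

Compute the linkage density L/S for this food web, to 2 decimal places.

L/S = 1.44

There are L = 13 links among S = 9 species.
L/S = 13/9 = 1.4444 ≈ 1.44.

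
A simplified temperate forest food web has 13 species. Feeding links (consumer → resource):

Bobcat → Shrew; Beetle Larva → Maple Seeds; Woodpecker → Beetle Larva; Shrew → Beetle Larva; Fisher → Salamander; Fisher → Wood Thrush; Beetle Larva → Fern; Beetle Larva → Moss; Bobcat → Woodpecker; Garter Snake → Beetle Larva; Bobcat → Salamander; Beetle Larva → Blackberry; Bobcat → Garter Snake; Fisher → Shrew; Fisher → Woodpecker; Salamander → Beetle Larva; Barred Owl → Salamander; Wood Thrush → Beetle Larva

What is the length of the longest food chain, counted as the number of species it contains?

One longest chain: Fern → Beetle Larva → Salamander → Barred Owl.
It has 4 species and 3 links.

4 species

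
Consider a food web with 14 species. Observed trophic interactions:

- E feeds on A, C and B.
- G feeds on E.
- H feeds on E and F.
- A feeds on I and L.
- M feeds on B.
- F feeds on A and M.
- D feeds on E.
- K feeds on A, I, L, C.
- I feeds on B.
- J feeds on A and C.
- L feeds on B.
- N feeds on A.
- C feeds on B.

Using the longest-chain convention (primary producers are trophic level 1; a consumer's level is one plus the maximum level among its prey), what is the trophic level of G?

Trophic level 5

B is a producer → level 1.
L eats B → level 2.
A eats L (level 2); other prey at levels: I 2 → level 3.
E eats A (level 3); other prey at levels: B 1, C 2 → level 4.
G eats E → level 5.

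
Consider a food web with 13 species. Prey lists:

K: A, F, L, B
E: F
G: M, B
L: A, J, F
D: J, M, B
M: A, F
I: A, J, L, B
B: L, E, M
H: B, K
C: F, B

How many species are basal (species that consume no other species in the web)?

3

Basal species (no prey listed): A, J, F.
Count: 3.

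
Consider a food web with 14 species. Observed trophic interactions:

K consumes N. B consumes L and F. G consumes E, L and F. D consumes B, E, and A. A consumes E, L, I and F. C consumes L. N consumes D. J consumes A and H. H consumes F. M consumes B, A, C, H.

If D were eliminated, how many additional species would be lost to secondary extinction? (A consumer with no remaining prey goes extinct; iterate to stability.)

Remove D.
Round 1: N (all prey gone) → extinct.
Round 2: K (all prey gone) → extinct.
No further losses. Total secondary extinctions: 2.

2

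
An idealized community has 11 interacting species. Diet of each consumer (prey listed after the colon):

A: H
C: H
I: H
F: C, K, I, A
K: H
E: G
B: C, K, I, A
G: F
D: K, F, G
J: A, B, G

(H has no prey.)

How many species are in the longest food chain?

5 species

One longest chain: H → C → F → G → D.
It has 5 species and 4 links.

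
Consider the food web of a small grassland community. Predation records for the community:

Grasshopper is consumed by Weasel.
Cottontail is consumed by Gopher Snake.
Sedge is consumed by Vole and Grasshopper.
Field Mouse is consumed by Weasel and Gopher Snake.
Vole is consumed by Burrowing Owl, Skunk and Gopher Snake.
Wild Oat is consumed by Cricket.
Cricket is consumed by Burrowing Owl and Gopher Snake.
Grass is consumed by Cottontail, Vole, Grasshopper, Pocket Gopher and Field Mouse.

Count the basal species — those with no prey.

3

Basal species (no prey listed): Grass, Sedge, Wild Oat.
Count: 3.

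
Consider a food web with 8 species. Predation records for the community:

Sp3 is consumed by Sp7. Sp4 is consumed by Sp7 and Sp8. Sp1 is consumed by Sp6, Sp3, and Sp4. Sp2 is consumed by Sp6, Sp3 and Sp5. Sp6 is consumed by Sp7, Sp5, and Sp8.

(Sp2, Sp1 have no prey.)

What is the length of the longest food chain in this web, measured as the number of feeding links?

2 links

One longest chain: Sp2 → Sp3 → Sp7.
It has 3 species and 2 links.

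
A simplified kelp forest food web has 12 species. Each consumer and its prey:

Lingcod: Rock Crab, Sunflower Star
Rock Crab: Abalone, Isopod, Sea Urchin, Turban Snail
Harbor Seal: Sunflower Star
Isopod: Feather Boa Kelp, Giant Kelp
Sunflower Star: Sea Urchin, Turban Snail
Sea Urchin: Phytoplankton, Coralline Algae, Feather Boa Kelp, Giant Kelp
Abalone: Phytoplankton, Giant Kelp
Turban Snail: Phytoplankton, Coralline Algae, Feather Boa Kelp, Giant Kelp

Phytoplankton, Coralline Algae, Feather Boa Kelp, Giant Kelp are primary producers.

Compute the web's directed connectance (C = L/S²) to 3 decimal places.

The web has S = 12 species and L = 21 feeding links.
C = L / S² = 21 / 144 = 0.1458 ≈ 0.146.

C = 0.146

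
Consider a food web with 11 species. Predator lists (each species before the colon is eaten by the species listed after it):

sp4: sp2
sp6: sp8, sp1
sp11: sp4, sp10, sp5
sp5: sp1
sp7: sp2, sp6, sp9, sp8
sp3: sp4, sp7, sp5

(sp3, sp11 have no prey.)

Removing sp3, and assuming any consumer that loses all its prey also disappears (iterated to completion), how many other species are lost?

4

Remove sp3.
Round 1: sp7 (all prey gone) → extinct.
Round 2: sp6 (all prey gone), sp9 (all prey gone) → extinct.
Round 3: sp8 (all prey gone) → extinct.
No further losses. Total secondary extinctions: 4.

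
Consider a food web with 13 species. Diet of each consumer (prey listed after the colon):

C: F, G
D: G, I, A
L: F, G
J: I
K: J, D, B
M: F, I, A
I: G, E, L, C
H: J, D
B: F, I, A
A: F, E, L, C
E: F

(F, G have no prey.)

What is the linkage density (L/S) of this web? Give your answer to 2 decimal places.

L/S = 2.15

There are L = 28 links among S = 13 species.
L/S = 28/13 = 2.1538 ≈ 2.15.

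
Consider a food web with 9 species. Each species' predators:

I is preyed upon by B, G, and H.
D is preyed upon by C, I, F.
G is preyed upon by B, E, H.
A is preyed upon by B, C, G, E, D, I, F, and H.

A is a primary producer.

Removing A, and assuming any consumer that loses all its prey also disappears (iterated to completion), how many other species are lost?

8

Remove A.
Round 1: D (all prey gone) → extinct.
Round 2: C (all prey gone), F (all prey gone), I (all prey gone) → extinct.
Round 3: G (all prey gone) → extinct.
Round 4: E (all prey gone), H (all prey gone), B (all prey gone) → extinct.
No further losses. Total secondary extinctions: 8.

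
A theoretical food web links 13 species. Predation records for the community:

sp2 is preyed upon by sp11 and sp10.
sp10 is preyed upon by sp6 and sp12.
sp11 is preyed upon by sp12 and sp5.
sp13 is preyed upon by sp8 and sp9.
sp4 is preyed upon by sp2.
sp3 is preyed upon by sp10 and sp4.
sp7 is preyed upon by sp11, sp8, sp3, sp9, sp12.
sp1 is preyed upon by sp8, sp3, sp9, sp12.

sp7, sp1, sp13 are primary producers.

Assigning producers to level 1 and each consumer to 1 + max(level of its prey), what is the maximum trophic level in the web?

6

Producers (level 1): sp7, sp1, sp13.
sp7 → sp3 → sp4 → sp2 → sp10 → sp12 gives sp12 level 6.
No species has a prey at level 6, so no species reaches level 7.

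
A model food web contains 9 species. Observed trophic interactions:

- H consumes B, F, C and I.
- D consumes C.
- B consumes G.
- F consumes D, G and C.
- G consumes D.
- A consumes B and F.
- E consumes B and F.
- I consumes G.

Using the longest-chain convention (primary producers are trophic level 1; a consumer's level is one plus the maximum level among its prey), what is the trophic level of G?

Trophic level 3

C is a producer → level 1.
D eats C → level 2.
G eats D → level 3.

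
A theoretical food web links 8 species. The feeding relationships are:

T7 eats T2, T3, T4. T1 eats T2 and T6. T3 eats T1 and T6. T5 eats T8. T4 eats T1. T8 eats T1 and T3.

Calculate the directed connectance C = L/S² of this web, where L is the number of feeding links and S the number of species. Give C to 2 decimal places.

C = 0.17

The web has S = 8 species and L = 11 feeding links.
C = L / S² = 11 / 64 = 0.1719 ≈ 0.17.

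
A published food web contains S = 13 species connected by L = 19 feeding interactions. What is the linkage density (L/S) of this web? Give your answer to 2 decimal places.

There are L = 19 links among S = 13 species.
L/S = 19/13 = 1.4615 ≈ 1.46.

L/S = 1.46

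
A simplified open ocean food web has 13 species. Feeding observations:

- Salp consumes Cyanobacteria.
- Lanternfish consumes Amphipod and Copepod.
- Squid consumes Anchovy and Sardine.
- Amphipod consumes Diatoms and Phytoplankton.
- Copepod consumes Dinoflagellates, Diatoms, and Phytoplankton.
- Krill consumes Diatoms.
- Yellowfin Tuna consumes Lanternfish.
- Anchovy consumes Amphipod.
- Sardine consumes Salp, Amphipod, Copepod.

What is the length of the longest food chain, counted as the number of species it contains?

One longest chain: Diatoms → Amphipod → Lanternfish → Yellowfin Tuna.
It has 4 species and 3 links.

4 species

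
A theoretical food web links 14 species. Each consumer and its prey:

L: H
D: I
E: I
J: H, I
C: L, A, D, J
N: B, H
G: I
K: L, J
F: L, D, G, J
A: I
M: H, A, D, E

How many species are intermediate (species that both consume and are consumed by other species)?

6

Intermediate species (has both prey and predators): L, A, D, E, G, J.
Count: 6.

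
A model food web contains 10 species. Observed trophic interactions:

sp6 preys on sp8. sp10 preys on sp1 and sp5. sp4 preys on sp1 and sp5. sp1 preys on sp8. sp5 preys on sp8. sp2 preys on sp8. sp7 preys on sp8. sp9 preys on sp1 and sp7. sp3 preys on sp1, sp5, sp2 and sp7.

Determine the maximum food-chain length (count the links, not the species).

One longest chain: sp8 → sp1 → sp4.
It has 3 species and 2 links.

2 links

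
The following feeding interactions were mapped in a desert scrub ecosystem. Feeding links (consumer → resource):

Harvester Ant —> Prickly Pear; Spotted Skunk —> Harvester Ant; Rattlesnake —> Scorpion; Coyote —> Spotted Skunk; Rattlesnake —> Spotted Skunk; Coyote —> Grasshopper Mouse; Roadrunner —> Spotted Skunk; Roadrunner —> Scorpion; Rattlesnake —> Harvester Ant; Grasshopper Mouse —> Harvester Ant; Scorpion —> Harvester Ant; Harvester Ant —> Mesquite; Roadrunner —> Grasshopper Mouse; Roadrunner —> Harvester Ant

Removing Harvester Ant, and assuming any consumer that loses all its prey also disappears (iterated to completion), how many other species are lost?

Remove Harvester Ant.
Round 1: Scorpion (all prey gone), Grasshopper Mouse (all prey gone), Spotted Skunk (all prey gone) → extinct.
Round 2: Coyote (all prey gone), Roadrunner (all prey gone), Rattlesnake (all prey gone) → extinct.
No further losses. Total secondary extinctions: 6.

6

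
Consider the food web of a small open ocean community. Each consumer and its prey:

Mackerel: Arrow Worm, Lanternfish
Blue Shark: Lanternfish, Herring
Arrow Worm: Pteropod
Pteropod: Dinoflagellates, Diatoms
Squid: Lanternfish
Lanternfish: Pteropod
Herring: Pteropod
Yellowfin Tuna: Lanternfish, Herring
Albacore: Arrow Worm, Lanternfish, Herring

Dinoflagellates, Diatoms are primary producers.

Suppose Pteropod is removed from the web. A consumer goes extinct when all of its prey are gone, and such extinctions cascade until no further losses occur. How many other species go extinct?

Remove Pteropod.
Round 1: Arrow Worm (all prey gone), Lanternfish (all prey gone), Herring (all prey gone) → extinct.
Round 2: Albacore (all prey gone), Mackerel (all prey gone), Squid (all prey gone), Yellowfin Tuna (all prey gone), Blue Shark (all prey gone) → extinct.
No further losses. Total secondary extinctions: 8.

8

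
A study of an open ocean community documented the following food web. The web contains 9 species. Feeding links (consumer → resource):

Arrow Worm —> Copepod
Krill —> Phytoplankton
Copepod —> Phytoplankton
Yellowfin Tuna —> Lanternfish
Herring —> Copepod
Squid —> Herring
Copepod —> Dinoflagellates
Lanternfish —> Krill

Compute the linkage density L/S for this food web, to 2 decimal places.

There are L = 8 links among S = 9 species.
L/S = 8/9 = 0.8889 ≈ 0.89.

L/S = 0.89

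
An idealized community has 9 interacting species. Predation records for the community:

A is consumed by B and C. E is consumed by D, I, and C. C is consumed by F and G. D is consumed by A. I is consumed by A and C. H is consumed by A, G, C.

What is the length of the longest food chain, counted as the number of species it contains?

One longest chain: E → I → A → C → G.
It has 5 species and 4 links.

5 species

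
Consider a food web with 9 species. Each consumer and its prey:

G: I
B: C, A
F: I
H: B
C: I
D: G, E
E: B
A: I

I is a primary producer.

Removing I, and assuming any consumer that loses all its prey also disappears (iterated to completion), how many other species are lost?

8

Remove I.
Round 1: F (all prey gone), C (all prey gone), G (all prey gone), A (all prey gone) → extinct.
Round 2: B (all prey gone) → extinct.
Round 3: E (all prey gone), H (all prey gone) → extinct.
Round 4: D (all prey gone) → extinct.
No further losses. Total secondary extinctions: 8.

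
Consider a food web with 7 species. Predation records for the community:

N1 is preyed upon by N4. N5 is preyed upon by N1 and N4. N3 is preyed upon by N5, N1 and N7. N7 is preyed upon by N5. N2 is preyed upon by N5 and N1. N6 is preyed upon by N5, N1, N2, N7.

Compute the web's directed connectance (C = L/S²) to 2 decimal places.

The web has S = 7 species and L = 13 feeding links.
C = L / S² = 13 / 49 = 0.2653 ≈ 0.27.

C = 0.27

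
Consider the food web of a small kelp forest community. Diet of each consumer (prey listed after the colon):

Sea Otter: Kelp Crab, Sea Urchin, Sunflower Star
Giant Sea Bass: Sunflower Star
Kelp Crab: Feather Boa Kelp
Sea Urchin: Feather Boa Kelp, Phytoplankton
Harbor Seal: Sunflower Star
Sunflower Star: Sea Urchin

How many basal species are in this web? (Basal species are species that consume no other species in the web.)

Basal species (no prey listed): Feather Boa Kelp, Phytoplankton.
Count: 2.

2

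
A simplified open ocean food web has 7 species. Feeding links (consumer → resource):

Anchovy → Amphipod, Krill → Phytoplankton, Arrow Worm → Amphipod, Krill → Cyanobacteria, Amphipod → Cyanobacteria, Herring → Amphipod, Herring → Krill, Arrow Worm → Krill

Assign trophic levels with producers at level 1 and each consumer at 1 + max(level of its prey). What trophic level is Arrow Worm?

Trophic level 3

Cyanobacteria is a producer → level 1.
Amphipod eats Cyanobacteria → level 2.
Arrow Worm eats Amphipod (level 2); other prey at levels: Krill 2 → level 3.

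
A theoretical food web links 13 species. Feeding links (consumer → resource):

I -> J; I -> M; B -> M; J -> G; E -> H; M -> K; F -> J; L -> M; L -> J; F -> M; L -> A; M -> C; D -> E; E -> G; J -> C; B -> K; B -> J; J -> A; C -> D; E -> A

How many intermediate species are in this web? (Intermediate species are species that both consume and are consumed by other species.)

5

Intermediate species (has both prey and predators): E, D, C, M, J.
Count: 5.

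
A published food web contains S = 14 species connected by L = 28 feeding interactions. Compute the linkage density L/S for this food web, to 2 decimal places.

There are L = 28 links among S = 14 species.
L/S = 28/14 = 2.0000 ≈ 2.00.

L/S = 2.00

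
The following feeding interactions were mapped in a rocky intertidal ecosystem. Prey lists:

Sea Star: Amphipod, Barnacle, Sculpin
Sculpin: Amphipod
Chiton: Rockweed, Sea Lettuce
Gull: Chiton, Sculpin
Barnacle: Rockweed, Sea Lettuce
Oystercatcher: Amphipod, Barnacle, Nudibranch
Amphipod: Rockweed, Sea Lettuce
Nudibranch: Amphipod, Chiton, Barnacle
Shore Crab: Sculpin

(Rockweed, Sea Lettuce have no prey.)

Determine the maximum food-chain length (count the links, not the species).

3 links

One longest chain: Rockweed → Amphipod → Sculpin → Sea Star.
It has 4 species and 3 links.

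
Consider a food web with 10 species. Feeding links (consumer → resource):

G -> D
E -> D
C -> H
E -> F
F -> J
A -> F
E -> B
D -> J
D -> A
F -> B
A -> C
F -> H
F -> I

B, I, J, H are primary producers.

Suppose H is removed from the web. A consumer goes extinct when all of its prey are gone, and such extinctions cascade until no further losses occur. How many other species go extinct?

Remove H.
Round 1: C (all prey gone) → extinct.
No further losses. Total secondary extinctions: 1.

1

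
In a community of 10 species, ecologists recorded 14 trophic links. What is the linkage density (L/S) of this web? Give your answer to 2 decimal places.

L/S = 1.40

There are L = 14 links among S = 10 species.
L/S = 14/10 = 1.4000 ≈ 1.40.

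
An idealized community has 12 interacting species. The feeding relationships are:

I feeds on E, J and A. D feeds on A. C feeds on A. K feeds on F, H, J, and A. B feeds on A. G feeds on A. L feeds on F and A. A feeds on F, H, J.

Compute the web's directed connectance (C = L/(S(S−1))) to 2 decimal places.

C = 0.12

The web has S = 12 species and L = 16 feeding links.
C = L / (S(S−1)) = 16 / 132 = 0.1212 ≈ 0.12.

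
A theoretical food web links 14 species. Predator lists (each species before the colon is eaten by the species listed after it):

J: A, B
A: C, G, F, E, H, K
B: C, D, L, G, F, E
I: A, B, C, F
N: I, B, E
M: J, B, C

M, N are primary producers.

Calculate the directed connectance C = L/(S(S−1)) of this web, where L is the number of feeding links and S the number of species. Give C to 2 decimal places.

C = 0.13

The web has S = 14 species and L = 24 feeding links.
C = L / (S(S−1)) = 24 / 182 = 0.1319 ≈ 0.13.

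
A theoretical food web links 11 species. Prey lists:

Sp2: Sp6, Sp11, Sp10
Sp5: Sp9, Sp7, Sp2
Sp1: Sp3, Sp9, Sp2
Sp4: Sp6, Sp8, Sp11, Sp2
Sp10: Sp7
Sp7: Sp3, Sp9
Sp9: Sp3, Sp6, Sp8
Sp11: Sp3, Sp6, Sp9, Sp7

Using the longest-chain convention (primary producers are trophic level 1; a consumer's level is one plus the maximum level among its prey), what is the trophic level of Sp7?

Sp3 is a producer → level 1.
Sp9 eats Sp3 (level 1); other prey at levels: Sp6 1, Sp8 1 → level 2.
Sp7 eats Sp9 (level 2); other prey at levels: Sp3 1 → level 3.

Trophic level 3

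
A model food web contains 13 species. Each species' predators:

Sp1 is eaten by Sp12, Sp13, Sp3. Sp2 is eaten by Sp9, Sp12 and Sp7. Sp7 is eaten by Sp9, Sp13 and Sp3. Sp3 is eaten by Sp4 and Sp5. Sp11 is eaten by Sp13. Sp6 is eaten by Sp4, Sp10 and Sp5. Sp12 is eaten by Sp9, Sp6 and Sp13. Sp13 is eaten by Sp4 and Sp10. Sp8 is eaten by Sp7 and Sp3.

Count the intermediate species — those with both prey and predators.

5

Intermediate species (has both prey and predators): Sp7, Sp12, Sp3, Sp13, Sp6.
Count: 5.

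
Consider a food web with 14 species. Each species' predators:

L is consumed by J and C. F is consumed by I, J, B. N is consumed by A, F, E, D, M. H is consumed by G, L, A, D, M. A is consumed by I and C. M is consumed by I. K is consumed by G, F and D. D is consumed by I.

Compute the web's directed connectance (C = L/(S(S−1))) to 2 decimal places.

The web has S = 14 species and L = 22 feeding links.
C = L / (S(S−1)) = 22 / 182 = 0.1209 ≈ 0.12.

C = 0.12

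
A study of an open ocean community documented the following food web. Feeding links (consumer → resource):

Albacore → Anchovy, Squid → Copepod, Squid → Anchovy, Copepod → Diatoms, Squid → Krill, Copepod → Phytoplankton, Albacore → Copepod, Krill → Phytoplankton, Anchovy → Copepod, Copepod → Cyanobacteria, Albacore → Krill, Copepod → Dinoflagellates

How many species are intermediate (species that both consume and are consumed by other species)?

Intermediate species (has both prey and predators): Copepod, Krill, Anchovy.
Count: 3.

3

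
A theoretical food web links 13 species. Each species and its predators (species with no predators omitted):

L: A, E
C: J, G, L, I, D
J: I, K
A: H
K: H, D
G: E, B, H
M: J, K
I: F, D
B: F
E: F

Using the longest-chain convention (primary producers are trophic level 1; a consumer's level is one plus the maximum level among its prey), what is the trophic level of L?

Trophic level 2

C is a producer → level 1.
L eats C → level 2.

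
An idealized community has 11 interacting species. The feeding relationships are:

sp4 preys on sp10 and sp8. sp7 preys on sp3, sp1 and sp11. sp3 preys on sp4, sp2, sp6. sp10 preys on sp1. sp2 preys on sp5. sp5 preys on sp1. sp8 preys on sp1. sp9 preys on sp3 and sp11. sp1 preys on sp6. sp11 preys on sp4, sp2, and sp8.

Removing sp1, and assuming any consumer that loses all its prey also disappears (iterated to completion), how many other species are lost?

Remove sp1.
Round 1: sp8 (all prey gone), sp10 (all prey gone), sp5 (all prey gone) → extinct.
Round 2: sp4 (all prey gone), sp2 (all prey gone) → extinct.
Round 3: sp11 (all prey gone) → extinct.
No further losses. Total secondary extinctions: 6.

6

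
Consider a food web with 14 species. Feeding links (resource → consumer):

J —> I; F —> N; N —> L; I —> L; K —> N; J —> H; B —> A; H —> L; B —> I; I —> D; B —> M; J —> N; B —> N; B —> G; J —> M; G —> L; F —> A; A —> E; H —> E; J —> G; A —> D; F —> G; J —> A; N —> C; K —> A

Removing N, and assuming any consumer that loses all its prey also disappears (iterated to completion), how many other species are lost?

Remove N.
Round 1: C (all prey gone) → extinct.
No further losses. Total secondary extinctions: 1.

1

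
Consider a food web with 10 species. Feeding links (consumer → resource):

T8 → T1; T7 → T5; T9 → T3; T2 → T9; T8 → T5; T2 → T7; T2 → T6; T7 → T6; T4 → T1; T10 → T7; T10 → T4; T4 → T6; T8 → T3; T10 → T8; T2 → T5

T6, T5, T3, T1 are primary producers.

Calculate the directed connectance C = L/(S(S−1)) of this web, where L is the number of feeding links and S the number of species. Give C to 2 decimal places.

C = 0.17

The web has S = 10 species and L = 15 feeding links.
C = L / (S(S−1)) = 15 / 90 = 0.1667 ≈ 0.17.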